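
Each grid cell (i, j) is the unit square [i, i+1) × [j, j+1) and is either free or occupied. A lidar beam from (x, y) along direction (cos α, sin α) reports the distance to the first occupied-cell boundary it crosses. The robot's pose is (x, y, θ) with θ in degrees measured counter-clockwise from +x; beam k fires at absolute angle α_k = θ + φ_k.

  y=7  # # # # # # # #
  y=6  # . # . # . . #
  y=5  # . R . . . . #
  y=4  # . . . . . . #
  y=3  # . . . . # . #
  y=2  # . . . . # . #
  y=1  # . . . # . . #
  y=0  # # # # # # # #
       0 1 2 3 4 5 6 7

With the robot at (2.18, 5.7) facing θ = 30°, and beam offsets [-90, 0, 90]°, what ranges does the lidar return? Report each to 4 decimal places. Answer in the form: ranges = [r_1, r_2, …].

ranges = [4.2724, 0.6000, 0.3464]

beam 1: φ=-90°, α=300°
  cosα=0.5000 sinα=-0.8660 | (2,5) | tMaxX 1.6400 tMaxY 0.8083 | tΔX 2.0000 tΔY 1.1547
    t=0.8083 [y] (2,4)
    t=1.6400 [x] (3,4)
    t=1.9630 [y] (3,3)
    t=3.1177 [y] (3,2)
    t=3.6400 [x] (4,2)
    t=4.2724 [y] (4,1) — stop
  → r_1 = 4.2724
beam 2: φ=0°, α=30°
  cosα=0.8660 sinα=0.5000 | (2,5) | tMaxX 0.9469 tMaxY 0.6000 | tΔX 1.1547 tΔY 2.0000
    t=0.6000 [y] (2,6) — stop
  → r_2 = 0.6000
beam 3: φ=90°, α=120°
  cosα=-0.5000 sinα=0.8660 | (2,5) | tMaxX 0.3600 tMaxY 0.3464 | tΔX 2.0000 tΔY 1.1547
    t=0.3464 [y] (2,6) — stop
  → r_3 = 0.3464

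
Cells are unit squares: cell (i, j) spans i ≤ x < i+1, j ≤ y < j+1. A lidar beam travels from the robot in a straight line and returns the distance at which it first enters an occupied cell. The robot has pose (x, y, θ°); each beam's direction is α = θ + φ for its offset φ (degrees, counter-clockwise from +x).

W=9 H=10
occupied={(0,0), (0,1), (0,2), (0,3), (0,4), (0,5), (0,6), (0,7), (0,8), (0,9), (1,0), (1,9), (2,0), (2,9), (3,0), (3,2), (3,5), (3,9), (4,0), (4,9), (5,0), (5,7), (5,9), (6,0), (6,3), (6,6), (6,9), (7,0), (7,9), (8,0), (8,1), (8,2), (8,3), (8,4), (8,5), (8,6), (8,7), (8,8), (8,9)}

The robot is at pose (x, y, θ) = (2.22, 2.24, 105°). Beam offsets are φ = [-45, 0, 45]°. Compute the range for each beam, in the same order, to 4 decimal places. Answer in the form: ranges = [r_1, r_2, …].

ranges = [3.1870, 4.7137, 1.4087]

beam 1: φ=-45°, α=60°
  d=(0.5000,0.8660)  start (2,2)  tX=1.5600 tY=0.8776  stride 1/|dx|=2.0000 1/|dy|=1.1547
    cross y-line → (2,3), t=0.8776
    cross x-line → (3,3), t=1.5600
    cross y-line → (3,4), t=2.0323
    cross y-line → (3,5), t=3.1870 (wall)
  → r_1 = 3.1870
beam 2: φ=0°, α=105°
  d=(-0.2588,0.9659)  start (2,2)  tX=0.8500 tY=0.7868  stride 1/|dx|=3.8637 1/|dy|=1.0353
    cross y-line → (2,3), t=0.7868
    cross x-line → (1,3), t=0.8500
    cross y-line → (1,4), t=1.8221
    cross y-line → (1,5), t=2.8574
    cross y-line → (1,6), t=3.8926
    cross x-line → (0,6), t=4.7137 (wall)
  → r_2 = 4.7137
beam 3: φ=45°, α=150°
  d=(-0.8660,0.5000)  start (2,2)  tX=0.2540 tY=1.5200  stride 1/|dx|=1.1547 1/|dy|=2.0000
    cross x-line → (1,2), t=0.2540
    cross x-line → (0,2), t=1.4087 (wall)
  → r_3 = 1.4087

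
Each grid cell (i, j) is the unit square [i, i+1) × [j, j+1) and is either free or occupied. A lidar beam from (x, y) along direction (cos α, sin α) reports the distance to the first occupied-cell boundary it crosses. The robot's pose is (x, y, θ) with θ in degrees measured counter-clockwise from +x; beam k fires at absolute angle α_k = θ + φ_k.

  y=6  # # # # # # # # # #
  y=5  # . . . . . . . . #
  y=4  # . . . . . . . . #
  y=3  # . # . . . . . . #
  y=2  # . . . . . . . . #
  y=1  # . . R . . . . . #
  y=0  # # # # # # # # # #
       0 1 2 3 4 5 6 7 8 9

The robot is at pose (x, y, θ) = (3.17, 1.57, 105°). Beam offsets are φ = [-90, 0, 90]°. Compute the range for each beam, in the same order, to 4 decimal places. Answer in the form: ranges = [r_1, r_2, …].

ranges = [6.0357, 1.4804, 2.2023]

beam 1: φ=-90°, α=15°
  d=(0.9659,0.2588)  start (3,1)  tX=0.8593 tY=1.6614  stride 1/|dx|=1.0353 1/|dy|=3.8637
    cross x-line → (4,1), t=0.8593
    cross y-line → (4,2), t=1.6614
    cross x-line → (5,2), t=1.8946
    cross x-line → (6,2), t=2.9298
    cross x-line → (7,2), t=3.9651
    cross x-line → (8,2), t=5.0004
    cross y-line → (8,3), t=5.5251
    cross x-line → (9,3), t=6.0357 (wall)
  → r_1 = 6.0357
beam 2: φ=0°, α=105°
  d=(-0.2588,0.9659)  start (3,1)  tX=0.6568 tY=0.4452  stride 1/|dx|=3.8637 1/|dy|=1.0353
    cross y-line → (3,2), t=0.4452
    cross x-line → (2,2), t=0.6568
    cross y-line → (2,3), t=1.4804 (wall)
  → r_2 = 1.4804
beam 3: φ=90°, α=195°
  d=(-0.9659,-0.2588)  start (3,1)  tX=0.1760 tY=2.2023  stride 1/|dx|=1.0353 1/|dy|=3.8637
    cross x-line → (2,1), t=0.1760
    cross x-line → (1,1), t=1.2113
    cross y-line → (1,0), t=2.2023 (wall)
  → r_3 = 2.2023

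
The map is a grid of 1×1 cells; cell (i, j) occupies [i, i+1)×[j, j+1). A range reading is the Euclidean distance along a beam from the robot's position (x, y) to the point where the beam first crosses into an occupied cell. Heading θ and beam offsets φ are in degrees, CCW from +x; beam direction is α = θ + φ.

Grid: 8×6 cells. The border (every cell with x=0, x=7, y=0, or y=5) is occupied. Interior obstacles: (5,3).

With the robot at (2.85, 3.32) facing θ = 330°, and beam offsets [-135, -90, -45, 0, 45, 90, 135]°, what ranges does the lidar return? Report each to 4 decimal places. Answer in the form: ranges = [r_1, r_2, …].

beam 1: φ=-135°, α=195°
  dir = (cos 195°, sin 195°) = (-0.9659, -0.2588); from cell (2,3)
  next x-line at t=0.8800, next y-line at t=1.2364; Δt_x=1.0353, Δt_y=3.8637
    x: enter (1,3) at t=0.8800
    y: enter (1,2) at t=1.2364
    x: enter (0,2) at t=1.9153 ← occupied
  → r_1 = 1.9153
beam 2: φ=-90°, α=240°
  dir = (cos 240°, sin 240°) = (-0.5000, -0.8660); from cell (2,3)
  next x-line at t=1.7000, next y-line at t=0.3695; Δt_x=2.0000, Δt_y=1.1547
    y: enter (2,2) at t=0.3695
    y: enter (2,1) at t=1.5242
    x: enter (1,1) at t=1.7000
    y: enter (1,0) at t=2.6789 ← occupied
  → r_2 = 2.6789
beam 3: φ=-45°, α=285°
  dir = (cos 285°, sin 285°) = (0.2588, -0.9659); from cell (2,3)
  next x-line at t=0.5796, next y-line at t=0.3313; Δt_x=3.8637, Δt_y=1.0353
    y: enter (2,2) at t=0.3313
    x: enter (3,2) at t=0.5796
    y: enter (3,1) at t=1.3666
    y: enter (3,0) at t=2.4018 ← occupied
  → r_3 = 2.4018
beam 4: φ=0°, α=330°
  dir = (cos 330°, sin 330°) = (0.8660, -0.5000); from cell (2,3)
  next x-line at t=0.1732, next y-line at t=0.6400; Δt_x=1.1547, Δt_y=2.0000
    x: enter (3,3) at t=0.1732
    y: enter (3,2) at t=0.6400
    x: enter (4,2) at t=1.3279
    x: enter (5,2) at t=2.4826
    y: enter (5,1) at t=2.6400
    x: enter (6,1) at t=3.6373
    y: enter (6,0) at t=4.6400 ← occupied
  → r_4 = 4.6400
beam 5: φ=45°, α=15°
  dir = (cos 15°, sin 15°) = (0.9659, 0.2588); from cell (2,3)
  next x-line at t=0.1553, next y-line at t=2.6273; Δt_x=1.0353, Δt_y=3.8637
    x: enter (3,3) at t=0.1553
    x: enter (4,3) at t=1.1906
    x: enter (5,3) at t=2.2258 ← occupied
  → r_5 = 2.2258
beam 6: φ=90°, α=60°
  dir = (cos 60°, sin 60°) = (0.5000, 0.8660); from cell (2,3)
  next x-line at t=0.3000, next y-line at t=0.7852; Δt_x=2.0000, Δt_y=1.1547
    x: enter (3,3) at t=0.3000
    y: enter (3,4) at t=0.7852
    y: enter (3,5) at t=1.9399 ← occupied
  → r_6 = 1.9399
beam 7: φ=135°, α=105°
  dir = (cos 105°, sin 105°) = (-0.2588, 0.9659); from cell (2,3)
  next x-line at t=3.2841, next y-line at t=0.7040; Δt_x=3.8637, Δt_y=1.0353
    y: enter (2,4) at t=0.7040
    y: enter (2,5) at t=1.7393 ← occupied
  → r_7 = 1.7393

ranges = [1.9153, 2.6789, 2.4018, 4.6400, 2.2258, 1.9399, 1.7393]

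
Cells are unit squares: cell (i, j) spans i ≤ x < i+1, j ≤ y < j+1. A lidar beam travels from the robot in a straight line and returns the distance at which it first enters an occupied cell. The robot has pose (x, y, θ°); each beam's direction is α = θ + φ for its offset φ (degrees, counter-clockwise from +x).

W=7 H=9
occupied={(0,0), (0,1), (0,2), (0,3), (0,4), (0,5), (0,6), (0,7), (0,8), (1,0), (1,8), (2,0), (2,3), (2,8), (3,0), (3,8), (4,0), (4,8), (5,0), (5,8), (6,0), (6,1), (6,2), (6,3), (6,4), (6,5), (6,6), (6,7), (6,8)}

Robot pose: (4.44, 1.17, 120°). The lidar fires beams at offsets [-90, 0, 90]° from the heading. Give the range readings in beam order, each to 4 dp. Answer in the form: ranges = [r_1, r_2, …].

ranges = [1.8013, 2.8800, 0.3400]

beam 1: φ=-90°, α=30°
  dir = (cos 30°, sin 30°) = (0.8660, 0.5000); from cell (4,1)
  next x-line at t=0.6466, next y-line at t=1.6600; Δt_x=1.1547, Δt_y=2.0000
    x: enter (5,1) at t=0.6466
    y: enter (5,2) at t=1.6600
    x: enter (6,2) at t=1.8013 ← occupied
  → r_1 = 1.8013
beam 2: φ=0°, α=120°
  dir = (cos 120°, sin 120°) = (-0.5000, 0.8660); from cell (4,1)
  next x-line at t=0.8800, next y-line at t=0.9584; Δt_x=2.0000, Δt_y=1.1547
    x: enter (3,1) at t=0.8800
    y: enter (3,2) at t=0.9584
    y: enter (3,3) at t=2.1131
    x: enter (2,3) at t=2.8800 ← occupied
  → r_2 = 2.8800
beam 3: φ=90°, α=210°
  dir = (cos 210°, sin 210°) = (-0.8660, -0.5000); from cell (4,1)
  next x-line at t=0.5081, next y-line at t=0.3400; Δt_x=1.1547, Δt_y=2.0000
    y: enter (4,0) at t=0.3400 ← occupied
  → r_3 = 0.3400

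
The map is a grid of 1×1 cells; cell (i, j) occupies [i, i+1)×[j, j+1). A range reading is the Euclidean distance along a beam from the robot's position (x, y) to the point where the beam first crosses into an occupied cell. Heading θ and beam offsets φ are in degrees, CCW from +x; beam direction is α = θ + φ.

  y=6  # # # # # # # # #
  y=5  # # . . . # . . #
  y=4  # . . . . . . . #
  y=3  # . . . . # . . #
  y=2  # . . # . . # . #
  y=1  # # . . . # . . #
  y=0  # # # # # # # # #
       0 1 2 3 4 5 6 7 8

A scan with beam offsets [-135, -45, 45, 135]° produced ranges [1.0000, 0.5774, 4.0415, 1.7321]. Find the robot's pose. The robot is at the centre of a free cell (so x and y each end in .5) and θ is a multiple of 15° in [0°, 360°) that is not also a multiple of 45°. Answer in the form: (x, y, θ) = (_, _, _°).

Enumerate (i+0.5, j+0.5, θ) over the 28 free cells and 16 admissible headings. For each, cast all 4 beams and compare to the given ranges.
  (6.5, 5.5, 330°): beam 1 = 0.5176 ≠ 1.0000 ✗
  (3.5, 1.5, 240°): beam 1 = 0.5176 ≠ 1.0000 ✗
  (4.5, 4.5, 240°): beam 1 = 1.5529 ≠ 1.0000 ✗
  (2.5, 1.5, 255°): beam 1 = 3.0000 ≠ 1.0000 ✗
  …
  (2.5, 2.5, 15°): r_1=1.0000, r_2=0.5774, r_3=4.0415, r_4=1.7321 — all match ✓
Unique over the lattice → pose = (2.5, 2.5, 15°).

(x, y, θ) = (2.5, 2.5, 15°)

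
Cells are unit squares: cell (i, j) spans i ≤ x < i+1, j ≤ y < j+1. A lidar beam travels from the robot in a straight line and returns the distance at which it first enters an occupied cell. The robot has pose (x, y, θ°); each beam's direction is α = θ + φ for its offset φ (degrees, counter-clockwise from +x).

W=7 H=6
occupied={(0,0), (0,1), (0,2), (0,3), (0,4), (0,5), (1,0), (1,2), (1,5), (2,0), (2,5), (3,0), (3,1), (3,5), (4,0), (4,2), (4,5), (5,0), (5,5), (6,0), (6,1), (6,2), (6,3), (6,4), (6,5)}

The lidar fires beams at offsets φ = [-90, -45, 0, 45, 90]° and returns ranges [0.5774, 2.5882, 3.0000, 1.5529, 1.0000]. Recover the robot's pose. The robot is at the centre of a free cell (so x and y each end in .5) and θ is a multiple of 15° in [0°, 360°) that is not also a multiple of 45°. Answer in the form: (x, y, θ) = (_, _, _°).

(x, y, θ) = (1.5, 3.5, 30°)

The pose lattice has 17·16 = 272 candidates. Test each by forward raycasting.
  (5.5, 2.5, 255°): beam 1 = 0.5176 ≠ 0.5774 ✗
  (2.5, 1.5, 15°): beam 1 = 0.5176 ≠ 0.5774 ✗
  (1.5, 4.5, 105°): beam 1 = 1.9319 ≠ 0.5774 ✗
  …
  (1.5, 3.5, 30°): r_1=0.5774, r_2=2.5882, r_3=3.0000, r_4=1.5529, r_5=1.0000 — all match ✓
Unique over the lattice → pose = (1.5, 3.5, 30°).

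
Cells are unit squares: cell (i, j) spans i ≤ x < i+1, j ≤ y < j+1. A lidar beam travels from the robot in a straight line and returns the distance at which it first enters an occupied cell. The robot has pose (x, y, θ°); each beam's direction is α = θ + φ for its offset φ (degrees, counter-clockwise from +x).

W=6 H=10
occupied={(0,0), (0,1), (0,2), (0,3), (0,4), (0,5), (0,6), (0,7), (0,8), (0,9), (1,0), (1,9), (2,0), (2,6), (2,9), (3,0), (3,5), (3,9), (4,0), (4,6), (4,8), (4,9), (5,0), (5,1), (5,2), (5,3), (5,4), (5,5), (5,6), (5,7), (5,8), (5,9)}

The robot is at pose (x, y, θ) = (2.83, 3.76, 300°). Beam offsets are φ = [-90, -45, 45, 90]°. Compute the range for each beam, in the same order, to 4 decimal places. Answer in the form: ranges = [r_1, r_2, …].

beam 1: φ=-90°, α=210°
  dir = (cos 210°, sin 210°) = (-0.8660, -0.5000); from cell (2,3)
  next x-line at t=0.9584, next y-line at t=1.5200; Δt_x=1.1547, Δt_y=2.0000
    x: enter (1,3) at t=0.9584
    y: enter (1,2) at t=1.5200
    x: enter (0,2) at t=2.1131 ← occupied
  → r_1 = 2.1131
beam 2: φ=-45°, α=255°
  dir = (cos 255°, sin 255°) = (-0.2588, -0.9659); from cell (2,3)
  next x-line at t=3.2069, next y-line at t=0.7868; Δt_x=3.8637, Δt_y=1.0353
    y: enter (2,2) at t=0.7868
    y: enter (2,1) at t=1.8221
    y: enter (2,0) at t=2.8574 ← occupied
  → r_2 = 2.8574
beam 3: φ=45°, α=345°
  dir = (cos 345°, sin 345°) = (0.9659, -0.2588); from cell (2,3)
  next x-line at t=0.1760, next y-line at t=2.9364; Δt_x=1.0353, Δt_y=3.8637
    x: enter (3,3) at t=0.1760
    x: enter (4,3) at t=1.2113
    x: enter (5,3) at t=2.2465 ← occupied
  → r_3 = 2.2465
beam 4: φ=90°, α=30°
  dir = (cos 30°, sin 30°) = (0.8660, 0.5000); from cell (2,3)
  next x-line at t=0.1963, next y-line at t=0.4800; Δt_x=1.1547, Δt_y=2.0000
    x: enter (3,3) at t=0.1963
    y: enter (3,4) at t=0.4800
    x: enter (4,4) at t=1.3510
    y: enter (4,5) at t=2.4800
    x: enter (5,5) at t=2.5057 ← occupied
  → r_4 = 2.5057

ranges = [2.1131, 2.8574, 2.2465, 2.5057]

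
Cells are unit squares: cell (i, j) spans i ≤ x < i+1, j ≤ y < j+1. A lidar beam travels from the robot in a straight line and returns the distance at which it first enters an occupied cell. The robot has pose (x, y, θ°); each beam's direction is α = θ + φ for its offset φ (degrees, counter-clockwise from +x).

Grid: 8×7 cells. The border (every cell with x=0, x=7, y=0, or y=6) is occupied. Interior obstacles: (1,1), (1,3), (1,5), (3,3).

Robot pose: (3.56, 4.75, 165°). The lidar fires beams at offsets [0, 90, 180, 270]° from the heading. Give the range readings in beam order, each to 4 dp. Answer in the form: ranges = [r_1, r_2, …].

beam 1: φ=0°, α=165°
  direction (-0.9659, 0.2588); cell (3,4); t to first gridline: x 0.5798, y 0.9659 (then +1.0353 / +3.8637)
    (2,4) via x @ 0.5798
    (2,5) via y @ 0.9659
    (1,5) via x @ 1.6150  # hit
  → r_1 = 1.6150
beam 2: φ=90°, α=255°
  direction (-0.2588, -0.9659); cell (3,4); t to first gridline: x 2.1637, y 0.7765 (then +3.8637 / +1.0353)
    (3,3) via y @ 0.7765  # hit
  → r_2 = 0.7765
beam 3: φ=180°, α=345°
  direction (0.9659, -0.2588); cell (3,4); t to first gridline: x 0.4555, y 2.8978 (then +1.0353 / +3.8637)
    (4,4) via x @ 0.4555
    (5,4) via x @ 1.4908
    (6,4) via x @ 2.5261
    (6,3) via y @ 2.8978
    (7,3) via x @ 3.5614  # hit
  → r_3 = 3.5614
beam 4: φ=270°, α=75°
  direction (0.2588, 0.9659); cell (3,4); t to first gridline: x 1.7000, y 0.2588 (then +3.8637 / +1.0353)
    (3,5) via y @ 0.2588
    (3,6) via y @ 1.2941  # hit
  → r_4 = 1.2941

ranges = [1.6150, 0.7765, 3.5614, 1.2941]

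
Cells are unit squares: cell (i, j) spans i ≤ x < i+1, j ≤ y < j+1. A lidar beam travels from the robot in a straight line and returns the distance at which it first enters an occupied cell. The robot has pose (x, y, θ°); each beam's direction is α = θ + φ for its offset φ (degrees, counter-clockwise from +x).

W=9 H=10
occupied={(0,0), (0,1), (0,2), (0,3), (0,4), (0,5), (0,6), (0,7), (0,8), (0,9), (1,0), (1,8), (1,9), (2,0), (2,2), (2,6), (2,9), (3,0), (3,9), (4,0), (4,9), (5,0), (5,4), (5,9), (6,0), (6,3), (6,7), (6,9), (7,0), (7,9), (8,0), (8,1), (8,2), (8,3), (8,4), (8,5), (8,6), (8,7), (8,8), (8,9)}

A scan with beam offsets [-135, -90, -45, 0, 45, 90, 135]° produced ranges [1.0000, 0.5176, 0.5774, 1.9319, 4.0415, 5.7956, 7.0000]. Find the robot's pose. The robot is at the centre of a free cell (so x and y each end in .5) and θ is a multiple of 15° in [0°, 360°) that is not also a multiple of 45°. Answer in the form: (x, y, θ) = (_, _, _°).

(x, y, θ) = (4.5, 8.5, 165°)

Candidates: 50 free-cell centres × 16 headings = 800 poses. Raycast each; keep the one whose scan matches to 4 dp.
  (2.5, 8.5, 75°): beam 1 = 5.0000 ≠ 1.0000 ✗
  (1.5, 6.5, 30°): beam 1 = 1.9319 ≠ 1.0000 ✗
  (1.5, 1.5, 15°): beam 1 = 0.5774 ≠ 1.0000 ✗
  …
  (4.5, 8.5, 165°): r_1=1.0000, r_2=0.5176, r_3=0.5774, r_4=1.9319, r_5=4.0415, r_6=5.7956, r_7=7.0000 — all match ✓
Unique over the lattice → pose = (4.5, 8.5, 165°).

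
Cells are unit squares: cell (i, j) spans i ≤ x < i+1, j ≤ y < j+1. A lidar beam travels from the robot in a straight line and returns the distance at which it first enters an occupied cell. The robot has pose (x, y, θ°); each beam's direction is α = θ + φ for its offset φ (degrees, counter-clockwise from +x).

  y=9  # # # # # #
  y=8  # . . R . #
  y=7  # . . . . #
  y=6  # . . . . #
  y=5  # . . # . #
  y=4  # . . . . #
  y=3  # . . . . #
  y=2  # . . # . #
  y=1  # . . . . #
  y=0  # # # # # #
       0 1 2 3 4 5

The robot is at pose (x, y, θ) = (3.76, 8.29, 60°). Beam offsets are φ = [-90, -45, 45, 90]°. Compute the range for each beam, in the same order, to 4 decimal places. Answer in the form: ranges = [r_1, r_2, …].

ranges = [1.4318, 1.2837, 0.7350, 1.4200]

beam 1: φ=-90°, α=330°
  cosα=0.8660 sinα=-0.5000 | (3,8) | tMaxX 0.2771 tMaxY 0.5800 | tΔX 1.1547 tΔY 2.0000
    t=0.2771 [x] (4,8)
    t=0.5800 [y] (4,7)
    t=1.4318 [x] (5,7) — stop
  → r_1 = 1.4318
beam 2: φ=-45°, α=15°
  cosα=0.9659 sinα=0.2588 | (3,8) | tMaxX 0.2485 tMaxY 2.7432 | tΔX 1.0353 tΔY 3.8637
    t=0.2485 [x] (4,8)
    t=1.2837 [x] (5,8) — stop
  → r_2 = 1.2837
beam 3: φ=45°, α=105°
  cosα=-0.2588 sinα=0.9659 | (3,8) | tMaxX 2.9364 tMaxY 0.7350 | tΔX 3.8637 tΔY 1.0353
    t=0.7350 [y] (3,9) — stop
  → r_3 = 0.7350
beam 4: φ=90°, α=150°
  cosα=-0.8660 sinα=0.5000 | (3,8) | tMaxX 0.8776 tMaxY 1.4200 | tΔX 1.1547 tΔY 2.0000
    t=0.8776 [x] (2,8)
    t=1.4200 [y] (2,9) — stop
  → r_4 = 1.4200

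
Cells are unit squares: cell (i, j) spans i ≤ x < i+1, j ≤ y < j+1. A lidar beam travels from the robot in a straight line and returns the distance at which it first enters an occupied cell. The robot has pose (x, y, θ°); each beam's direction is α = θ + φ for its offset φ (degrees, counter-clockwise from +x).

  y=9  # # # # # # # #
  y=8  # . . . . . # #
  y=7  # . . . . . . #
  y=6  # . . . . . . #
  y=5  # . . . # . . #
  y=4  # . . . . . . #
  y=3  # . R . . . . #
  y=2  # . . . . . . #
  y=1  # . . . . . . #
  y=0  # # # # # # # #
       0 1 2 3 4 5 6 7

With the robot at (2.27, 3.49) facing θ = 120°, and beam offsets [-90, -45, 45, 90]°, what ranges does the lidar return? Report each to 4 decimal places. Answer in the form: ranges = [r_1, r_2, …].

ranges = [3.0200, 5.7044, 1.3148, 1.4665]

beam 1: φ=-90°, α=30°
  direction (0.8660, 0.5000); cell (2,3); t to first gridline: x 0.8429, y 1.0200 (then +1.1547 / +2.0000)
    (3,3) via x @ 0.8429
    (3,4) via y @ 1.0200
    (4,4) via x @ 1.9976
    (4,5) via y @ 3.0200  # hit
  → r_1 = 3.0200
beam 2: φ=-45°, α=75°
  direction (0.2588, 0.9659); cell (2,3); t to first gridline: x 2.8205, y 0.5280 (then +3.8637 / +1.0353)
    (2,4) via y @ 0.5280
    (2,5) via y @ 1.5633
    (2,6) via y @ 2.5985
    (3,6) via x @ 2.8205
    (3,7) via y @ 3.6338
    (3,8) via y @ 4.6691
    (3,9) via y @ 5.7044  # hit
  → r_2 = 5.7044
beam 3: φ=45°, α=165°
  direction (-0.9659, 0.2588); cell (2,3); t to first gridline: x 0.2795, y 1.9705 (then +1.0353 / +3.8637)
    (1,3) via x @ 0.2795
    (0,3) via x @ 1.3148  # hit
  → r_3 = 1.3148
beam 4: φ=90°, α=210°
  direction (-0.8660, -0.5000); cell (2,3); t to first gridline: x 0.3118, y 0.9800 (then +1.1547 / +2.0000)
    (1,3) via x @ 0.3118
    (1,2) via y @ 0.9800
    (0,2) via x @ 1.4665  # hit
  → r_4 = 1.4665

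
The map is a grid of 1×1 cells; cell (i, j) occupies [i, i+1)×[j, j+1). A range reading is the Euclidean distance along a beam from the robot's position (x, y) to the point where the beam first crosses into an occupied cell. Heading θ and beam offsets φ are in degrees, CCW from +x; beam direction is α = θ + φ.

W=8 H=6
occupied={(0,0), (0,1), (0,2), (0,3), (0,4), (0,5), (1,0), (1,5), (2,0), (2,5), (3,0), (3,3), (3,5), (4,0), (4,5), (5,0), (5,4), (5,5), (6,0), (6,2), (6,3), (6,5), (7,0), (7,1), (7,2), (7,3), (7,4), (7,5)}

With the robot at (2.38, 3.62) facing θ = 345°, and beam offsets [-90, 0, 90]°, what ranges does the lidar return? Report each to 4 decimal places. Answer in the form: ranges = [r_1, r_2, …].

ranges = [2.7124, 0.6419, 1.4287]

beam 1: φ=-90°, α=255°
  direction (-0.2588, -0.9659); cell (2,3); t to first gridline: x 1.4682, y 0.6419 (then +3.8637 / +1.0353)
    (2,2) via y @ 0.6419
    (1,2) via x @ 1.4682
    (1,1) via y @ 1.6771
    (1,0) via y @ 2.7124  # hit
  → r_1 = 2.7124
beam 2: φ=0°, α=345°
  direction (0.9659, -0.2588); cell (2,3); t to first gridline: x 0.6419, y 2.3955 (then +1.0353 / +3.8637)
    (3,3) via x @ 0.6419  # hit
  → r_2 = 0.6419
beam 3: φ=90°, α=75°
  direction (0.2588, 0.9659); cell (2,3); t to first gridline: x 2.3955, y 0.3934 (then +3.8637 / +1.0353)
    (2,4) via y @ 0.3934
    (2,5) via y @ 1.4287  # hit
  → r_3 = 1.4287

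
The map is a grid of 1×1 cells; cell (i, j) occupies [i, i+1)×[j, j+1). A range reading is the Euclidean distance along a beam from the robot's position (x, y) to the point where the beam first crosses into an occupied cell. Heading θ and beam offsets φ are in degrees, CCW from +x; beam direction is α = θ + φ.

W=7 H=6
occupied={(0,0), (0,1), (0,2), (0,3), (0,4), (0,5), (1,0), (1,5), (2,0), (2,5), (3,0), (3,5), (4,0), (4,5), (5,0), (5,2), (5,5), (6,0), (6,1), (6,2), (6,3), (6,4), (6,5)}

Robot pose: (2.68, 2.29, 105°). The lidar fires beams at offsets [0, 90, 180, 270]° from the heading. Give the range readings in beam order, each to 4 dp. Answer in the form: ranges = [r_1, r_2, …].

beam 1: φ=0°, α=105°
  direction (-0.2588, 0.9659); cell (2,2); t to first gridline: x 2.6273, y 0.7350 (then +3.8637 / +1.0353)
    (2,3) via y @ 0.7350
    (2,4) via y @ 1.7703
    (1,4) via x @ 2.6273
    (1,5) via y @ 2.8056  # hit
  → r_1 = 2.8056
beam 2: φ=90°, α=195°
  direction (-0.9659, -0.2588); cell (2,2); t to first gridline: x 0.7040, y 1.1205 (then +1.0353 / +3.8637)
    (1,2) via x @ 0.7040
    (1,1) via y @ 1.1205
    (0,1) via x @ 1.7393  # hit
  → r_2 = 1.7393
beam 3: φ=180°, α=285°
  direction (0.2588, -0.9659); cell (2,2); t to first gridline: x 1.2364, y 0.3002 (then +3.8637 / +1.0353)
    (2,1) via y @ 0.3002
    (3,1) via x @ 1.2364
    (3,0) via y @ 1.3355  # hit
  → r_3 = 1.3355
beam 4: φ=270°, α=15°
  direction (0.9659, 0.2588); cell (2,2); t to first gridline: x 0.3313, y 2.7432 (then +1.0353 / +3.8637)
    (3,2) via x @ 0.3313
    (4,2) via x @ 1.3666
    (5,2) via x @ 2.4018  # hit
  → r_4 = 2.4018

ranges = [2.8056, 1.7393, 1.3355, 2.4018]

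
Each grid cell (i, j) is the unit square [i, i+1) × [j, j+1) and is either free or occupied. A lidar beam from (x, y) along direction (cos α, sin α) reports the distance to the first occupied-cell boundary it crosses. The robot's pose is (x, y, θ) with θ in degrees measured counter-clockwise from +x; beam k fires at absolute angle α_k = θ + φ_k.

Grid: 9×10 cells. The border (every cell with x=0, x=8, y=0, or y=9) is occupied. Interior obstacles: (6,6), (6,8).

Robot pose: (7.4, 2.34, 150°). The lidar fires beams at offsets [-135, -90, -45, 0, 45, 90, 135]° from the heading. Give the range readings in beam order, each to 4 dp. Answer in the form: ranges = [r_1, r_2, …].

beam 1: φ=-135°, α=15°
  cosα=0.9659 sinα=0.2588 | (7,2) | tMaxX 0.6212 tMaxY 2.5500 | tΔX 1.0353 tΔY 3.8637
    t=0.6212 [x] (8,2) — stop
  → r_1 = 0.6212
beam 2: φ=-90°, α=60°
  cosα=0.5000 sinα=0.8660 | (7,2) | tMaxX 1.2000 tMaxY 0.7621 | tΔX 2.0000 tΔY 1.1547
    t=0.7621 [y] (7,3)
    t=1.2000 [x] (8,3) — stop
  → r_2 = 1.2000
beam 3: φ=-45°, α=105°
  cosα=-0.2588 sinα=0.9659 | (7,2) | tMaxX 1.5455 tMaxY 0.6833 | tΔX 3.8637 tΔY 1.0353
    t=0.6833 [y] (7,3)
    t=1.5455 [x] (6,3)
    t=1.7186 [y] (6,4)
    t=2.7538 [y] (6,5)
    t=3.7891 [y] (6,6) — stop
  → r_3 = 3.7891
beam 4: φ=0°, α=150°
  cosα=-0.8660 sinα=0.5000 | (7,2) | tMaxX 0.4619 tMaxY 1.3200 | tΔX 1.1547 tΔY 2.0000
    t=0.4619 [x] (6,2)
    t=1.3200 [y] (6,3)
    t=1.6166 [x] (5,3)
    t=2.7713 [x] (4,3)
    t=3.3200 [y] (4,4)
    t=3.9260 [x] (3,4)
    t=5.0807 [x] (2,4)
    t=5.3200 [y] (2,5)
    t=6.2354 [x] (1,5)
    t=7.3200 [y] (1,6)
    t=7.3901 [x] (0,6) — stop
  → r_4 = 7.3901
beam 5: φ=45°, α=195°
  cosα=-0.9659 sinα=-0.2588 | (7,2) | tMaxX 0.4141 tMaxY 1.3137 | tΔX 1.0353 tΔY 3.8637
    t=0.4141 [x] (6,2)
    t=1.3137 [y] (6,1)
    t=1.4494 [x] (5,1)
    t=2.4847 [x] (4,1)
    t=3.5199 [x] (3,1)
    t=4.5552 [x] (2,1)
    t=5.1774 [y] (2,0) — stop
  → r_5 = 5.1774
beam 6: φ=90°, α=240°
  cosα=-0.5000 sinα=-0.8660 | (7,2) | tMaxX 0.8000 tMaxY 0.3926 | tΔX 2.0000 tΔY 1.1547
    t=0.3926 [y] (7,1)
    t=0.8000 [x] (6,1)
    t=1.5473 [y] (6,0) — stop
  → r_6 = 1.5473
beam 7: φ=135°, α=285°
  cosα=0.2588 sinα=-0.9659 | (7,2) | tMaxX 2.3182 tMaxY 0.3520 | tΔX 3.8637 tΔY 1.0353
    t=0.3520 [y] (7,1)
    t=1.3873 [y] (7,0) — stop
  → r_7 = 1.3873

ranges = [0.6212, 1.2000, 3.7891, 7.3901, 5.1774, 1.5473, 1.3873]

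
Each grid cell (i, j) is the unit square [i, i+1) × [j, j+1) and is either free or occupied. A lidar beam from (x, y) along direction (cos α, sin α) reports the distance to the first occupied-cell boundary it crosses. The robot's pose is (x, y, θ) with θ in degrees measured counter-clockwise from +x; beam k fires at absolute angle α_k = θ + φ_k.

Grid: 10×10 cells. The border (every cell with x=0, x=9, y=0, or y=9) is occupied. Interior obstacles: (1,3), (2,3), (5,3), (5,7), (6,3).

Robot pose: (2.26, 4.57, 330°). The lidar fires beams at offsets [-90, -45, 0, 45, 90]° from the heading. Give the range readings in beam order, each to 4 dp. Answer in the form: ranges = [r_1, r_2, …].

beam 1: φ=-90°, α=240°
  cosα=-0.5000 sinα=-0.8660 | (2,4) | tMaxX 0.5200 tMaxY 0.6582 | tΔX 2.0000 tΔY 1.1547
    t=0.5200 [x] (1,4)
    t=0.6582 [y] (1,3) — stop
  → r_1 = 0.6582
beam 2: φ=-45°, α=285°
  cosα=0.2588 sinα=-0.9659 | (2,4) | tMaxX 2.8591 tMaxY 0.5901 | tΔX 3.8637 tΔY 1.0353
    t=0.5901 [y] (2,3) — stop
  → r_2 = 0.5901
beam 3: φ=0°, α=330°
  cosα=0.8660 sinα=-0.5000 | (2,4) | tMaxX 0.8545 tMaxY 1.1400 | tΔX 1.1547 tΔY 2.0000
    t=0.8545 [x] (3,4)
    t=1.1400 [y] (3,3)
    t=2.0092 [x] (4,3)
    t=3.1400 [y] (4,2)
    t=3.1639 [x] (5,2)
    t=4.3186 [x] (6,2)
    t=5.1400 [y] (6,1)
    t=5.4733 [x] (7,1)
    t=6.6280 [x] (8,1)
    t=7.1400 [y] (8,0) — stop
  → r_3 = 7.1400
beam 4: φ=45°, α=15°
  cosα=0.9659 sinα=0.2588 | (2,4) | tMaxX 0.7661 tMaxY 1.6614 | tΔX 1.0353 tΔY 3.8637
    t=0.7661 [x] (3,4)
    t=1.6614 [y] (3,5)
    t=1.8014 [x] (4,5)
    t=2.8367 [x] (5,5)
    t=3.8719 [x] (6,5)
    t=4.9072 [x] (7,5)
    t=5.5251 [y] (7,6)
    t=5.9425 [x] (8,6)
    t=6.9778 [x] (9,6) — stop
  → r_4 = 6.9778
beam 5: φ=90°, α=60°
  cosα=0.5000 sinα=0.8660 | (2,4) | tMaxX 1.4800 tMaxY 0.4965 | tΔX 2.0000 tΔY 1.1547
    t=0.4965 [y] (2,5)
    t=1.4800 [x] (3,5)
    t=1.6512 [y] (3,6)
    t=2.8059 [y] (3,7)
    t=3.4800 [x] (4,7)
    t=3.9606 [y] (4,8)
    t=5.1153 [y] (4,9) — stop
  → r_5 = 5.1153

ranges = [0.6582, 0.5901, 7.1400, 6.9778, 5.1153]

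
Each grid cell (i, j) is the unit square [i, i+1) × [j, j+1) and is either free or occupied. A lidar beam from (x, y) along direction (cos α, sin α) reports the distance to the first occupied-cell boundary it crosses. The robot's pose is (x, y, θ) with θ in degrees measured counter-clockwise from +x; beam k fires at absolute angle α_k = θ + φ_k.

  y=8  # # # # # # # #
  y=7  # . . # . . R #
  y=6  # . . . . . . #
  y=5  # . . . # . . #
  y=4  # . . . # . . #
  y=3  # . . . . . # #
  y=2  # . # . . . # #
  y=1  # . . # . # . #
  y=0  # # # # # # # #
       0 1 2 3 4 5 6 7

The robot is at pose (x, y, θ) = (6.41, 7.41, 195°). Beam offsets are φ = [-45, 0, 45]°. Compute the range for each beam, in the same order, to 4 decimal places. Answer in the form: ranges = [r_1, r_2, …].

beam 1: φ=-45°, α=150°
  cosα=-0.8660 sinα=0.5000 | (6,7) | tMaxX 0.4734 tMaxY 1.1800 | tΔX 1.1547 tΔY 2.0000
    t=0.4734 [x] (5,7)
    t=1.1800 [y] (5,8) — stop
  → r_1 = 1.1800
beam 2: φ=0°, α=195°
  cosα=-0.9659 sinα=-0.2588 | (6,7) | tMaxX 0.4245 tMaxY 1.5841 | tΔX 1.0353 tΔY 3.8637
    t=0.4245 [x] (5,7)
    t=1.4597 [x] (4,7)
    t=1.5841 [y] (4,6)
    t=2.4950 [x] (3,6)
    t=3.5303 [x] (2,6)
    t=4.5656 [x] (1,6)
    t=5.4478 [y] (1,5)
    t=5.6008 [x] (0,5) — stop
  → r_2 = 5.6008
beam 3: φ=45°, α=240°
  cosα=-0.5000 sinα=-0.8660 | (6,7) | tMaxX 0.8200 tMaxY 0.4734 | tΔX 2.0000 tΔY 1.1547
    t=0.4734 [y] (6,6)
    t=0.8200 [x] (5,6)
    t=1.6281 [y] (5,5)
    t=2.7828 [y] (5,4)
    t=2.8200 [x] (4,4) — stop
  → r_3 = 2.8200

ranges = [1.1800, 5.6008, 2.8200]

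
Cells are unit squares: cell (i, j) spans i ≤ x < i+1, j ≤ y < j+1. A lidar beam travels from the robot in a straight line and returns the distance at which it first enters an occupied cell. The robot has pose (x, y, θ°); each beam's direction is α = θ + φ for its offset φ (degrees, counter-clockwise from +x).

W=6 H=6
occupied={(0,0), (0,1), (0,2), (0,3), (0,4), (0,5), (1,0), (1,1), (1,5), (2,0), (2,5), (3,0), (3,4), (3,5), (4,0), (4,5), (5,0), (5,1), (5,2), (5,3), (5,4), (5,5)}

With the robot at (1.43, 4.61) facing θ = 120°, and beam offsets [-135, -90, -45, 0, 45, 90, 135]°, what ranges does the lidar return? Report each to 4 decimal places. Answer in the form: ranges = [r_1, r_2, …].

ranges = [1.6254, 0.7800, 0.4038, 0.4503, 0.4452, 0.4965, 1.6614]

beam 1: φ=-135°, α=345°
  d=(0.9659,-0.2588)  start (1,4)  tX=0.5901 tY=2.3569  stride 1/|dx|=1.0353 1/|dy|=3.8637
    cross x-line → (2,4), t=0.5901
    cross x-line → (3,4), t=1.6254 (wall)
  → r_1 = 1.6254
beam 2: φ=-90°, α=30°
  d=(0.8660,0.5000)  start (1,4)  tX=0.6582 tY=0.7800  stride 1/|dx|=1.1547 1/|dy|=2.0000
    cross x-line → (2,4), t=0.6582
    cross y-line → (2,5), t=0.7800 (wall)
  → r_2 = 0.7800
beam 3: φ=-45°, α=75°
  d=(0.2588,0.9659)  start (1,4)  tX=2.2023 tY=0.4038  stride 1/|dx|=3.8637 1/|dy|=1.0353
    cross y-line → (1,5), t=0.4038 (wall)
  → r_3 = 0.4038
beam 4: φ=0°, α=120°
  d=(-0.5000,0.8660)  start (1,4)  tX=0.8600 tY=0.4503  stride 1/|dx|=2.0000 1/|dy|=1.1547
    cross y-line → (1,5), t=0.4503 (wall)
  → r_4 = 0.4503
beam 5: φ=45°, α=165°
  d=(-0.9659,0.2588)  start (1,4)  tX=0.4452 tY=1.5068  stride 1/|dx|=1.0353 1/|dy|=3.8637
    cross x-line → (0,4), t=0.4452 (wall)
  → r_5 = 0.4452
beam 6: φ=90°, α=210°
  d=(-0.8660,-0.5000)  start (1,4)  tX=0.4965 tY=1.2200  stride 1/|dx|=1.1547 1/|dy|=2.0000
    cross x-line → (0,4), t=0.4965 (wall)
  → r_6 = 0.4965
beam 7: φ=135°, α=255°
  d=(-0.2588,-0.9659)  start (1,4)  tX=1.6614 tY=0.6315  stride 1/|dx|=3.8637 1/|dy|=1.0353
    cross y-line → (1,3), t=0.6315
    cross x-line → (0,3), t=1.6614 (wall)
  → r_7 = 1.6614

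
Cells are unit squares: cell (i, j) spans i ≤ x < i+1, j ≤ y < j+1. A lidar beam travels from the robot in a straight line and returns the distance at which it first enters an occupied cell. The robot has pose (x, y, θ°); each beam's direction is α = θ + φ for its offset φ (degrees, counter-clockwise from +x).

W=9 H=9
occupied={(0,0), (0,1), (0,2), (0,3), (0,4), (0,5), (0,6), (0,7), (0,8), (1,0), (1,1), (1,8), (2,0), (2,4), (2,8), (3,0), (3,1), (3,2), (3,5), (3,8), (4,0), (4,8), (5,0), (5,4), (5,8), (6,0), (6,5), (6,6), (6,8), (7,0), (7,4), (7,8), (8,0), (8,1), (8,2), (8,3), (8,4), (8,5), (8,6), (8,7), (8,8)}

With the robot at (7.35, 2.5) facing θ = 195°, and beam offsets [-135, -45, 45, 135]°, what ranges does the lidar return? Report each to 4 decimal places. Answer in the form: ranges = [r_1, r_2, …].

beam 1: φ=-135°, α=60°
  direction (0.5000, 0.8660); cell (7,2); t to first gridline: x 1.3000, y 0.5774 (then +2.0000 / +1.1547)
    (7,3) via y @ 0.5774
    (8,3) via x @ 1.3000  # hit
  → r_1 = 1.3000
beam 2: φ=-45°, α=150°
  direction (-0.8660, 0.5000); cell (7,2); t to first gridline: x 0.4041, y 1.0000 (then +1.1547 / +2.0000)
    (6,2) via x @ 0.4041
    (6,3) via y @ 1.0000
    (5,3) via x @ 1.5588
    (4,3) via x @ 2.7135
    (4,4) via y @ 3.0000
    (3,4) via x @ 3.8682
    (3,5) via y @ 5.0000  # hit
  → r_2 = 5.0000
beam 3: φ=45°, α=240°
  direction (-0.5000, -0.8660); cell (7,2); t to first gridline: x 0.7000, y 0.5774 (then +2.0000 / +1.1547)
    (7,1) via y @ 0.5774
    (6,1) via x @ 0.7000
    (6,0) via y @ 1.7321  # hit
  → r_3 = 1.7321
beam 4: φ=135°, α=330°
  direction (0.8660, -0.5000); cell (7,2); t to first gridline: x 0.7506, y 1.0000 (then +1.1547 / +2.0000)
    (8,2) via x @ 0.7506  # hit
  → r_4 = 0.7506

ranges = [1.3000, 5.0000, 1.7321, 0.7506]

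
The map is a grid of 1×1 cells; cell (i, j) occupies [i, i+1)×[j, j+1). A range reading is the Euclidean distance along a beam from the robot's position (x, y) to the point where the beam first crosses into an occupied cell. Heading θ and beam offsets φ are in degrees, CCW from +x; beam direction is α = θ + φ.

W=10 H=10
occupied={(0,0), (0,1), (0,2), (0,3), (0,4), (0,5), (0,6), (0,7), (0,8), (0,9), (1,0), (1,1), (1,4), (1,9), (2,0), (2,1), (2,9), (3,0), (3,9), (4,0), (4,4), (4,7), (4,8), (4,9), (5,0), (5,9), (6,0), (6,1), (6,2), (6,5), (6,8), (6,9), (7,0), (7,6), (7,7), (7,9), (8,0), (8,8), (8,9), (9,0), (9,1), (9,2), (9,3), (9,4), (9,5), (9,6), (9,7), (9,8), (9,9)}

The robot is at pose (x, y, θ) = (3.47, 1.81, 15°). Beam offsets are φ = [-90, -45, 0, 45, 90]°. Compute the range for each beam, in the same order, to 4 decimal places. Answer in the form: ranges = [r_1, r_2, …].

beam 1: φ=-90°, α=285°
  dir = (cos 285°, sin 285°) = (0.2588, -0.9659); from cell (3,1)
  next x-line at t=2.0478, next y-line at t=0.8386; Δt_x=3.8637, Δt_y=1.0353
    y: enter (3,0) at t=0.8386 ← occupied
  → r_1 = 0.8386
beam 2: φ=-45°, α=330°
  dir = (cos 330°, sin 330°) = (0.8660, -0.5000); from cell (3,1)
  next x-line at t=0.6120, next y-line at t=1.6200; Δt_x=1.1547, Δt_y=2.0000
    x: enter (4,1) at t=0.6120
    y: enter (4,0) at t=1.6200 ← occupied
  → r_2 = 1.6200
beam 3: φ=0°, α=15°
  dir = (cos 15°, sin 15°) = (0.9659, 0.2588); from cell (3,1)
  next x-line at t=0.5487, next y-line at t=0.7341; Δt_x=1.0353, Δt_y=3.8637
    x: enter (4,1) at t=0.5487
    y: enter (4,2) at t=0.7341
    x: enter (5,2) at t=1.5840
    x: enter (6,2) at t=2.6192 ← occupied
  → r_3 = 2.6192
beam 4: φ=45°, α=60°
  dir = (cos 60°, sin 60°) = (0.5000, 0.8660); from cell (3,1)
  next x-line at t=1.0600, next y-line at t=0.2194; Δt_x=2.0000, Δt_y=1.1547
    y: enter (3,2) at t=0.2194
    x: enter (4,2) at t=1.0600
    y: enter (4,3) at t=1.3741
    y: enter (4,4) at t=2.5288 ← occupied
  → r_4 = 2.5288
beam 5: φ=90°, α=105°
  dir = (cos 105°, sin 105°) = (-0.2588, 0.9659); from cell (3,1)
  next x-line at t=1.8159, next y-line at t=0.1967; Δt_x=3.8637, Δt_y=1.0353
    y: enter (3,2) at t=0.1967
    y: enter (3,3) at t=1.2320
    x: enter (2,3) at t=1.8159
    y: enter (2,4) at t=2.2673
    y: enter (2,5) at t=3.3025
    y: enter (2,6) at t=4.3378
    y: enter (2,7) at t=5.3731
    x: enter (1,7) at t=5.6796
    y: enter (1,8) at t=6.4084
    y: enter (1,9) at t=7.4436 ← occupied
  → r_5 = 7.4436

ranges = [0.8386, 1.6200, 2.6192, 2.5288, 7.4436]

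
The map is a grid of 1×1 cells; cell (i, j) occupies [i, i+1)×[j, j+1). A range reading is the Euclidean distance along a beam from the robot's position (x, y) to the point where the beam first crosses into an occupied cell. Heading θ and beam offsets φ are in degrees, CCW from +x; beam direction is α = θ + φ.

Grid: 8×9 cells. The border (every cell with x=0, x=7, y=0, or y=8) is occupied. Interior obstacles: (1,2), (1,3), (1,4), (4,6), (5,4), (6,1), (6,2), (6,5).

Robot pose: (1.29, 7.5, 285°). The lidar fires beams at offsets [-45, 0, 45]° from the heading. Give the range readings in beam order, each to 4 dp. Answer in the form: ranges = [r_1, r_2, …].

beam 1: φ=-45°, α=240°
  direction (-0.5000, -0.8660); cell (1,7); t to first gridline: x 0.5800, y 0.5774 (then +2.0000 / +1.1547)
    (1,6) via y @ 0.5774
    (0,6) via x @ 0.5800  # hit
  → r_1 = 0.5800
beam 2: φ=0°, α=285°
  direction (0.2588, -0.9659); cell (1,7); t to first gridline: x 2.7432, y 0.5176 (then +3.8637 / +1.0353)
    (1,6) via y @ 0.5176
    (1,5) via y @ 1.5529
    (1,4) via y @ 2.5882  # hit
  → r_2 = 2.5882
beam 3: φ=45°, α=330°
  direction (0.8660, -0.5000); cell (1,7); t to first gridline: x 0.8198, y 1.0000 (then +1.1547 / +2.0000)
    (2,7) via x @ 0.8198
    (2,6) via y @ 1.0000
    (3,6) via x @ 1.9745
    (3,5) via y @ 3.0000
    (4,5) via x @ 3.1292
    (5,5) via x @ 4.2839
    (5,4) via y @ 5.0000  # hit
  → r_3 = 5.0000

ranges = [0.5800, 2.5882, 5.0000]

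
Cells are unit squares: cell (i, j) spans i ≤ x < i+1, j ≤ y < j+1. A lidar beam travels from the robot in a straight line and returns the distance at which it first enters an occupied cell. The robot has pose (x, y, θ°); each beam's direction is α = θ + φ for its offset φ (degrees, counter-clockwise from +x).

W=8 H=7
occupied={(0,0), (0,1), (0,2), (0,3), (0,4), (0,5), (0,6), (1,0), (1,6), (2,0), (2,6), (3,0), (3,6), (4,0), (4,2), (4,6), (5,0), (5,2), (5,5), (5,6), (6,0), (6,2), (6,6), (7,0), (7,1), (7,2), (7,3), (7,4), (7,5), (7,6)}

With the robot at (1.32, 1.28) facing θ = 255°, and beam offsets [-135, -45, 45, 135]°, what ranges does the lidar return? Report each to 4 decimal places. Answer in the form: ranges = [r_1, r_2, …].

beam 1: φ=-135°, α=120°
  d=(-0.5000,0.8660)  start (1,1)  tX=0.6400 tY=0.8314  stride 1/|dx|=2.0000 1/|dy|=1.1547
    cross x-line → (0,1), t=0.6400 (wall)
  → r_1 = 0.6400
beam 2: φ=-45°, α=210°
  d=(-0.8660,-0.5000)  start (1,1)  tX=0.3695 tY=0.5600  stride 1/|dx|=1.1547 1/|dy|=2.0000
    cross x-line → (0,1), t=0.3695 (wall)
  → r_2 = 0.3695
beam 3: φ=45°, α=300°
  d=(0.5000,-0.8660)  start (1,1)  tX=1.3600 tY=0.3233  stride 1/|dx|=2.0000 1/|dy|=1.1547
    cross y-line → (1,0), t=0.3233 (wall)
  → r_3 = 0.3233
beam 4: φ=135°, α=30°
  d=(0.8660,0.5000)  start (1,1)  tX=0.7852 tY=1.4400  stride 1/|dx|=1.1547 1/|dy|=2.0000
    cross x-line → (2,1), t=0.7852
    cross y-line → (2,2), t=1.4400
    cross x-line → (3,2), t=1.9399
    cross x-line → (4,2), t=3.0946 (wall)
  → r_4 = 3.0946

ranges = [0.6400, 0.3695, 0.3233, 3.0946]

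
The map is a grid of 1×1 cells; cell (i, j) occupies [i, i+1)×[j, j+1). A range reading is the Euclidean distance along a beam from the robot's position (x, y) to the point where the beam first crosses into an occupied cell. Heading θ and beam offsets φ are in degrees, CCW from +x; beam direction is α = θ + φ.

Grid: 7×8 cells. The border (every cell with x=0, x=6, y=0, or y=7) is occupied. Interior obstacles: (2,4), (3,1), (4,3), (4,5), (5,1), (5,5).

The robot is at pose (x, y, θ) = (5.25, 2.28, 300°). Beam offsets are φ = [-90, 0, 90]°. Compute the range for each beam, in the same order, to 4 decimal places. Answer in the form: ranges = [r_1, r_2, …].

ranges = [1.4434, 0.3233, 0.8660]

beam 1: φ=-90°, α=210°
  cosα=-0.8660 sinα=-0.5000 | (5,2) | tMaxX 0.2887 tMaxY 0.5600 | tΔX 1.1547 tΔY 2.0000
    t=0.2887 [x] (4,2)
    t=0.5600 [y] (4,1)
    t=1.4434 [x] (3,1) — stop
  → r_1 = 1.4434
beam 2: φ=0°, α=300°
  cosα=0.5000 sinα=-0.8660 | (5,2) | tMaxX 1.5000 tMaxY 0.3233 | tΔX 2.0000 tΔY 1.1547
    t=0.3233 [y] (5,1) — stop
  → r_2 = 0.3233
beam 3: φ=90°, α=30°
  cosα=0.8660 sinα=0.5000 | (5,2) | tMaxX 0.8660 tMaxY 1.4400 | tΔX 1.1547 tΔY 2.0000
    t=0.8660 [x] (6,2) — stop
  → r_3 = 0.8660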